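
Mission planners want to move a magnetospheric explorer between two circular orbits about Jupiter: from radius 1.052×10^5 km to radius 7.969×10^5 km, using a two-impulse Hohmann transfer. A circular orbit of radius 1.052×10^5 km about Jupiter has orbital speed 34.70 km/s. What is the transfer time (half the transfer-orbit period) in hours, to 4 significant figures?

From the circular-orbit relation v² = μ/r at r = 1.052×10^5 km: μ = v²r = (34.70)² × 1.052×10^5 = 1.26670×10^8 km³/s².
The Hohmann ellipse has a_t = (r₁ + r₂)/2 = 4.5105×10^5 km.
By Kepler's third law the transfer-orbit period is T = 2π√(a_t³/μ), so t = T/2 = 84560 s.
Converting: 84560 s ÷ 3600 s/hour = 23.49 hours.

t = 23.49 hours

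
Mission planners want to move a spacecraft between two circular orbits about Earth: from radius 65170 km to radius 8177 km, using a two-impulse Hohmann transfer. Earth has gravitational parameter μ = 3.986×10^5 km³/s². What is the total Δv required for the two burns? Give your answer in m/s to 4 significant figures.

Semi-major axis of the transfer orbit: a_t = (65170 + 8177)/2 = 36673.5 km.
Circular speed at r₁: v₁ = √(μ/r₁) = √(3.986×10^5/65170) = 2.4731 km/s.
On the transfer ellipse at r₁, vis-viva equation gives v_a = √[μ(2/r₁ − 1/a_t)] = 1.1678 km/s.
First burn Δv₁ = |v_a − v₁| = 1.3053 km/s.
Circular speed at r₂: v₂ = √(μ/r₂) = 6.9819 km/s.
Transfer-orbit speed at r₂: v_p = √[μ(2/r₂ − 1/a_t)] = 9.3072 km/s.
Second burn Δv₂ = |v₂ − v_p| = 2.3253 km/s.
Total Δv = Δv₁ + Δv₂ = 3.631 km/s.

Δv = 3631 m/s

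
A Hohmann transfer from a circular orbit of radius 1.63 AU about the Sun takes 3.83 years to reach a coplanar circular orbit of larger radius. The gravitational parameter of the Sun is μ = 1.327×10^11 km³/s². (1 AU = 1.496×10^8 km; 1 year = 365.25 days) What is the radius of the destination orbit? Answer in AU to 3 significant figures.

In km: r₁ = 1.63 × 1.496×10^8 = 2.43848×10^8 km.
Transfer time t = 3.83 years × 365.25 × 86400 s = 1.20865608×10^8 s, and t = π√(a_t³/μ).
So a_t = (μ t²/π²)^(1/3) = (1.327×10^11 × (1.20865608×10^8)² / π²)^(1/3) = 5.8129×10^8 km.
Since a_t = (r₁ + r₂)/2, r₂ = 2a_t − r₁ = 2×5.8129×10^8 − 2.43848×10^8 = 9.18732×10^8 km.
In AU: r₂ = 9.18732×10^8 / 1.496×10^8 = 6.14 AU.

r₂ = 6.14 AU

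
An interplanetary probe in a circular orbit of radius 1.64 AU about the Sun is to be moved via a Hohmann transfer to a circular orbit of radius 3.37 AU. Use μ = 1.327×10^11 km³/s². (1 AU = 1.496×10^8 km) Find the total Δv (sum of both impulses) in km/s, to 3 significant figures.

Δv = 6.81 km/s

In km: r₁ = 1.64 × 1.496×10^8 = 2.45344×10^8 km; r₂ = 3.37 × 1.496×10^8 = 5.04152×10^8 km.
Semi-major axis of the transfer orbit: a_t = (2.45344×10^8 + 5.04152×10^8)/2 = 3.74748×10^8 km.
At r₁ the circular-orbit speed is v₁ = √(μ/r₁) = 23.257 km/s.
Transfer-orbit speed at r₁ (vis-viva equation): v_p = √[μ(2/r₁ − 1/a_t)] = 26.975 km/s.
First burn Δv₁ = |v_p − v₁| = 3.718 km/s.
Circular speed at r₂: v₂ = √(μ/r₂) = 16.224 km/s.
Transfer-orbit speed at r₂: v_a = √[μ(2/r₂ − 1/a_t)] = 13.127 km/s.
Second burn Δv₂ = |v₂ − v_a| = 3.097 km/s.
Total Δv = Δv₁ + Δv₂ = 6.815 km/s.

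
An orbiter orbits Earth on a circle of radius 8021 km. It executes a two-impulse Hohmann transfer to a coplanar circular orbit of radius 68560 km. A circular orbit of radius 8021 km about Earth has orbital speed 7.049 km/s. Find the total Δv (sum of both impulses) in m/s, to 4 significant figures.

Δv = 3691 m/s

From the circular-orbit relation v² = μ/r at r = 8021 km: μ = v²r = (7.049)² × 8021 = 3.98551×10^5 km³/s².
The Hohmann ellipse has a_t = (r₁ + r₂)/2 = 38290.5 km.
At r₁ the circular-orbit speed is v₁ = √(μ/r₁) = 7.049 km/s.
On the transfer ellipse at r₁, v² = μ(2/r − 1/a) gives v_p = √[μ(2/r₁ − 1/a_t)] = 9.432 km/s.
First burn Δv₁ = |v_p − v₁| = 2.383 km/s.
At r₂, v₂ = √(μ/r₂) = 2.4111 km/s.
Transfer-orbit speed at r₂: v_a = √[μ(2/r₂ − 1/a_t)] = 1.1035 km/s.
Second burn Δv₂ = |v₂ − v_a| = 1.308 km/s.
Total Δv = Δv₁ + Δv₂ = 3.691 km/s.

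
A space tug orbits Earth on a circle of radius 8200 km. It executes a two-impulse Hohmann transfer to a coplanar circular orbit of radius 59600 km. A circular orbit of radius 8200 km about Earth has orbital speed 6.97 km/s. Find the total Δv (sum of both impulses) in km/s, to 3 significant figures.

From the circular-orbit relation v² = μ/r at r = 8200 km: μ = v²r = (6.97)² × 8200 = 3.98363×10^5 km³/s².
Transfer-ellipse semi-major axis a_t = (r₁ + r₂)/2 = (8200 + 59600)/2 = 33900 km.
Circular speed at r₁: v₁ = √(μ/r₁) = √(3.98363×10^5/8200) = 6.970 km/s.
On the transfer ellipse at r₁, vis-viva gives v_p = √[μ(2/r₁ − 1/a_t)] = 9.242 km/s.
First burn Δv₁ = |v_p − v₁| = 2.272 km/s.
At r₂, v₂ = √(μ/r₂) = 2.5853 km/s.
Transfer-orbit speed at r₂: v_a = √[μ(2/r₂ − 1/a_t)] = 1.2715 km/s.
Second burn Δv₂ = |v₂ − v_a| = 1.314 km/s.
Total Δv = Δv₁ + Δv₂ = 3.586 km/s.

Δv = 3.59 km/s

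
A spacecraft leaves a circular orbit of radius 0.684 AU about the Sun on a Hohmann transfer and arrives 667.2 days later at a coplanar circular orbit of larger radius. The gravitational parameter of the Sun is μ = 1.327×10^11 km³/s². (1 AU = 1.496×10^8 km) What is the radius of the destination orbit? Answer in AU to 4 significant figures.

In km: r₁ = 0.684 × 1.496×10^8 = 1.023264×10^8 km.
Transfer time t = 667.2 days = 5.764608×10^7 s, and t = π√(a_t³/μ).
So a_t = (μ t²/π²)^(1/3) = (1.327×10^11 × (5.764608×10^7)² / π²)^(1/3) = 3.5484×10^8 km.
Since a_t = (r₁ + r₂)/2, r₂ = 2a_t − r₁ = 2×3.5484×10^8 − 1.023264×10^8 = 6.073536×10^8 km.
In AU: r₂ = 6.073536×10^8 / 1.496×10^8 = 4.060 AU.

r₂ = 4.060 AU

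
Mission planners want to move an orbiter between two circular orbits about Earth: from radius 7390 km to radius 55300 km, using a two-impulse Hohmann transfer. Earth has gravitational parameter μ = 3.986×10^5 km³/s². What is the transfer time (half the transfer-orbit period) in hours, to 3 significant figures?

The Hohmann ellipse has a_t = (r₁ + r₂)/2 = 31345 km.
Half the transfer-orbit period gives t = π√(a_t³/μ) = 27610 s.
Converting: 27610 s ÷ 3600 s/hour = 7.67 hours.

t = 7.67 hours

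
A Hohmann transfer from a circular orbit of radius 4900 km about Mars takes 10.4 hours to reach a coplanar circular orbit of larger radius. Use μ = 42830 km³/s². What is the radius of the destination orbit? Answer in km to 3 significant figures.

Transfer time t = 10.4 hours = 37440 s, and t = π√(a_t³/μ).
So a_t = (μ t²/π²)^(1/3) = (42830 × (37440)² / π²)^(1/3) = 18255 km.
Since a_t = (r₁ + r₂)/2, r₂ = 2a_t − r₁ = 2×18255 − 4900 = 31610 km.

r₂ = 31600 km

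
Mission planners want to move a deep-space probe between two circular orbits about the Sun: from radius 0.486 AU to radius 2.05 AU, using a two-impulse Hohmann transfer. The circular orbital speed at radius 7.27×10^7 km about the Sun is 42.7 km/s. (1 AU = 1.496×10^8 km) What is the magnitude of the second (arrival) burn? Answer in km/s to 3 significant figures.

Δv₂ = 7.92 km/s

From the circular-orbit relation v² = μ/r at r = 7.27×10^7 km: μ = v²r = (42.7)² × 7.27×10^7 = 1.32553×10^11 km³/s².
In km: r₁ = 0.486 × 1.496×10^8 = 7.27056×10^7 km; r₂ = 2.05 × 1.496×10^8 = 3.0668×10^8 km.
Semi-major axis of the transfer orbit: a_t = (7.27056×10^7 + 3.0668×10^8)/2 = 1.896928×10^8 km.
Circular speed at r = 3.0668×10^8 km: v_c = √(μ/r) = 20.790 km/s.
Transfer-orbit speed at the same r (vis-viva, a = a_t): v_t = √[μ(2/r − 1/a_t)] = 12.871 km/s.
Δv₂ = |v_t − v_c| = |12.871 − 20.790| = 7.919 km/s.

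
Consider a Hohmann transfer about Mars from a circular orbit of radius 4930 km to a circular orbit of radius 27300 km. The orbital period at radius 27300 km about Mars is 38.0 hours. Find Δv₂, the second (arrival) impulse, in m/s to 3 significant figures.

Δv₂ = 560 m/s

From Kepler's third law T² = 4π²r³/μ at r = 27300 km, T = 38.0 hours = 38.0 × 3600 s = 1.368×10^5 s: μ = 4π²r³/T² = 42921.6 km³/s².
Semi-major axis of the transfer orbit: a_t = (4930 + 27300)/2 = 16115 km.
Circular speed at r = 27300 km: v_c = √(μ/r) = 1.2539 km/s.
Transfer-orbit speed at the same r (vis-viva, a = a_t): v_t = √[μ(2/r − 1/a_t)] = 0.69353 km/s.
Δv₂ = |v_t − v_c| = |0.69353 − 1.2539| = 0.5604 km/s.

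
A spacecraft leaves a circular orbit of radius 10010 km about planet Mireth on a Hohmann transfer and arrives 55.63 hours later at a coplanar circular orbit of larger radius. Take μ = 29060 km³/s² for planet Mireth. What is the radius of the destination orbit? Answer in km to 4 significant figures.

r₂ = 88110 km

Transfer time t = 55.63 hours = 2.00268×10^5 s, and t = π√(a_t³/μ).
So a_t = (μ t²/π²)^(1/3) = (29060 × (2.00268×10^5)² / π²)^(1/3) = 49061 km.
Since a_t = (r₁ + r₂)/2, r₂ = 2a_t − r₁ = 2×49061 − 10010 = 88112 km.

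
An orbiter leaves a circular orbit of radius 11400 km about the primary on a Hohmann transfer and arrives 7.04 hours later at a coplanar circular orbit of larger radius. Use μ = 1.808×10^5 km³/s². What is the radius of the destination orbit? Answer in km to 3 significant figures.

r₂ = 34100 km

Transfer time t = 7.04 hours = 25344 s, and t = π√(a_t³/μ).
So a_t = (μ t²/π²)^(1/3) = (1.808×10^5 × (25344)² / π²)^(1/3) = 22745 km.
Since a_t = (r₁ + r₂)/2, r₂ = 2a_t − r₁ = 2×22745 − 11400 = 34090 km.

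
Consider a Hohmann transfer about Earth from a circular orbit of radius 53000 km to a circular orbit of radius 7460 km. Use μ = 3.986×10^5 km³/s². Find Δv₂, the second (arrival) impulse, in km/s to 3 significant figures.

Δv₂ = 2.37 km/s

Semi-major axis of the transfer orbit: a_t = (53000 + 7460)/2 = 30230 km.
Circular speed at r = 7460 km: v_c = √(μ/r) = 7.310 km/s.
Transfer-orbit speed at the same r (vis-viva, a = a_t): v_t = √[μ(2/r − 1/a_t)] = 9.679 km/s.
Δv₂ = |v_t − v_c| = |9.679 − 7.310| = 2.369 km/s.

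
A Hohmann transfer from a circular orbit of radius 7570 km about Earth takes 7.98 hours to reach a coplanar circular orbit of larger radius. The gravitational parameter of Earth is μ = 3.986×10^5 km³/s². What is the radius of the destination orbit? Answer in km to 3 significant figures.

Transfer time t = 7.98 hours = 28728 s, and t = π√(a_t³/μ).
So a_t = (μ t²/π²)^(1/3) = (3.986×10^5 × (28728)² / π²)^(1/3) = 32182 km.
Since a_t = (r₁ + r₂)/2, r₂ = 2a_t − r₁ = 2×32182 − 7570 = 56794 km.

r₂ = 56800 km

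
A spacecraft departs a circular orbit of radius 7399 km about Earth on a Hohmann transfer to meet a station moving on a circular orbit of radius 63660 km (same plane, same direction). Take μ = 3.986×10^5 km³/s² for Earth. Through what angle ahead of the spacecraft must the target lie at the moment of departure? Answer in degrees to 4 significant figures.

φ = 104.9°

The Hohmann ellipse has a_t = (r₁ + r₂)/2 = 35529.5 km.
The half-period of the transfer ellipse is t = π√(a_t³/μ) = 33324.6 s.
Target angular speed ω₂ = √(μ/r₂³) = 3.93069×10^-5 rad/s.
Angle swept by the target during transfer: ω₂·t = 1.30989 rad = 75.051°.
Arrival is 180° from departure on the ellipse, so φ = 180° − 75.051° = 104.9°.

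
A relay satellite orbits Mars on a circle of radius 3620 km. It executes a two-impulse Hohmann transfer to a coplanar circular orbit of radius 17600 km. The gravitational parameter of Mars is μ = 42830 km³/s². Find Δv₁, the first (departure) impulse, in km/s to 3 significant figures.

Semi-major axis of the transfer orbit: a_t = (3620 + 17600)/2 = 10610 km.
Circular speed at r = 3620 km: v_c = √(μ/r) = 3.43969 km/s.
Transfer-orbit speed at the same r (vis-viva, a = a_t): v_t = √[μ(2/r − 1/a_t)] = 4.43015 km/s.
Δv₁ = |v_t − v_c| = |4.43015 − 3.43969| = 0.9905 km/s.

Δv₁ = 0.990 km/s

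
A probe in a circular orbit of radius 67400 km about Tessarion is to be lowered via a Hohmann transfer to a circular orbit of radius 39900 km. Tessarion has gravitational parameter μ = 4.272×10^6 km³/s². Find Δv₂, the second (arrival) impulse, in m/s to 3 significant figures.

Δv₂ = 1250 m/s

The Hohmann ellipse has a_t = (r₁ + r₂)/2 = 53650 km.
On the circular orbit at r = 39900 km, v_c = √(μ/r) = 10.35 km/s.
Vis-viva on the transfer ellipse at r = 39900 km gives v_t = √[μ(2/r − 1/a_t)] = 11.60 km/s.
Δv₂ = |v_t − v_c| = |11.60 − 10.35| = 1.250 km/s.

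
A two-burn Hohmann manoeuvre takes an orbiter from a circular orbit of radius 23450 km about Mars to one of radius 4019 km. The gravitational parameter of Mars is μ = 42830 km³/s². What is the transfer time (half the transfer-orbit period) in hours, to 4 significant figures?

Semi-major axis of the transfer orbit: a_t = (23450 + 4019)/2 = 13734.5 km.
Half the transfer-orbit period gives t = π√(a_t³/μ) = 24434 s.
Converting: 24434 s ÷ 3600 s/hour = 6.787 hours.

t = 6.787 hours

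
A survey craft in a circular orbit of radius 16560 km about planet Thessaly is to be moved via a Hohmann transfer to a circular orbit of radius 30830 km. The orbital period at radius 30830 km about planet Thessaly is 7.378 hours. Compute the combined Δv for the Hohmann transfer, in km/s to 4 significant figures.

From Kepler's third law T² = 4π²r³/μ at r = 30830 km, T = 7.378 hours = 7.378 × 3600 s = 26560.8 s: μ = 4π²r³/T² = 1.63983×10^6 km³/s².
Transfer-ellipse semi-major axis a_t = (r₁ + r₂)/2 = (16560 + 30830)/2 = 23695 km.
At r₁ the circular-orbit speed is v₁ = √(μ/r₁) = 9.9510 km/s.
On the transfer ellipse at r₁, vis-viva gives v_p = √[μ(2/r₁ − 1/a_t)] = 11.351 km/s.
First burn Δv₁ = |v_p − v₁| = 1.400 km/s.
Circular speed at r₂: v₂ = √(μ/r₂) = 7.293 km/s.
Transfer-orbit speed at r₂: v_a = √[μ(2/r₂ − 1/a_t)] = 6.097 km/s.
Second burn Δv₂ = |v₂ − v_a| = 1.196 km/s.
Δv = Δv₁ + Δv₂ = 1.400 + 1.196 = 2.596 km/s.

Δv = 2.596 km/s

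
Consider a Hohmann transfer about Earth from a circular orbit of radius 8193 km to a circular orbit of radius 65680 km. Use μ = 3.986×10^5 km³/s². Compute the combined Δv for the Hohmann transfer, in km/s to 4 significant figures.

The Hohmann ellipse has a_t = (r₁ + r₂)/2 = 36936.5 km.
Circular speed at r₁: v₁ = √(μ/r₁) = √(3.986×10^5/8193) = 6.975 km/s.
On the transfer ellipse at r₁, vis-viva equation gives v_p = √[μ(2/r₁ − 1/a_t)] = 9.301 km/s.
First burn Δv₁ = |v_p − v₁| = 2.326 km/s.
Circular speed at r₂: v₂ = √(μ/r₂) = 2.463 km/s.
Transfer-orbit speed at r₂: v_a = √[μ(2/r₂ − 1/a_t)] = 1.160 km/s.
Second burn Δv₂ = |v₂ − v_a| = 1.303 km/s.
Δv = Δv₁ + Δv₂ = 2.326 + 1.303 = 3.629 km/s.

Δv = 3.629 km/s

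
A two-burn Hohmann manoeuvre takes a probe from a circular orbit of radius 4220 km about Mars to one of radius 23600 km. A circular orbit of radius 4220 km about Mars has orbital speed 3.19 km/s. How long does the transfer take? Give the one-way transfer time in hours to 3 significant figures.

t = 6.91 hours

From the circular-orbit relation v² = μ/r at r = 4220 km: μ = v²r = (3.19)² × 4220 = 42943.1 km³/s².
The Hohmann ellipse has a_t = (r₁ + r₂)/2 = 13910 km.
Transfer time t = π√(a_t³/μ) = π√((13910)³ / 42943.1) = 24870 s.
Converting: 24870 s ÷ 3600 s/hour = 6.91 hours.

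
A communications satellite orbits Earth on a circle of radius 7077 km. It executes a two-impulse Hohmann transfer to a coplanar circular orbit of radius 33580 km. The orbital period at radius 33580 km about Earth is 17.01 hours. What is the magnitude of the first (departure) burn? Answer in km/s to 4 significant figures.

Δv₁ = 2.141 km/s

From Kepler's third law T² = 4π²r³/μ at r = 33580 km, T = 17.01 hours = 17.01 × 3600 s = 61236 s: μ = 4π²r³/T² = 3.98647×10^5 km³/s².
Transfer-ellipse semi-major axis a_t = (r₁ + r₂)/2 = (7077 + 33580)/2 = 20328.5 km.
Circular speed at r = 7077 km: v_c = √(μ/r) = 7.505 km/s.
Transfer-orbit speed at the same r (vis-viva, a = a_t): v_t = √[μ(2/r − 1/a_t)] = 9.646 km/s.
Δv₁ = |v_t − v_c| = |9.646 − 7.505| = 2.141 km/s.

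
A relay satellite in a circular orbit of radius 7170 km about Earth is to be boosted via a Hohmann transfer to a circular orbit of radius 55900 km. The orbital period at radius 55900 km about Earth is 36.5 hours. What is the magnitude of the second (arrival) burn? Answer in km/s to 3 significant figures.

Δv₂ = 1.40 km/s

From Kepler's third law T² = 4π²r³/μ at r = 55900 km, T = 36.5 hours = 36.5 × 3600 s = 1.314×10^5 s: μ = 4π²r³/T² = 3.99397×10^5 km³/s².
Transfer-ellipse semi-major axis a_t = (r₁ + r₂)/2 = (7170 + 55900)/2 = 31535 km.
On the circular orbit at r = 55900 km, v_c = √(μ/r) = 2.673 km/s.
Vis-viva on the transfer ellipse at r = 55900 km gives v_t = √[μ(2/r − 1/a_t)] = 1.275 km/s.
Δv₂ = |v_t − v_c| = |1.275 − 2.673| = 1.398 km/s.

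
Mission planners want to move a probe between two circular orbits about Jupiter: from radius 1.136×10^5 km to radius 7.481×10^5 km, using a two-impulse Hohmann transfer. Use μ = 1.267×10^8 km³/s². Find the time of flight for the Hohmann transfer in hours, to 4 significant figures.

Semi-major axis of the transfer orbit: a_t = (1.136×10^5 + 7.481×10^5)/2 = 4.3085×10^5 km.
Half the transfer-orbit period gives t = π√(a_t³/μ) = 78932 s.
Converting: 78932 s ÷ 3600 s/hour = 21.93 hours.

t = 21.93 hours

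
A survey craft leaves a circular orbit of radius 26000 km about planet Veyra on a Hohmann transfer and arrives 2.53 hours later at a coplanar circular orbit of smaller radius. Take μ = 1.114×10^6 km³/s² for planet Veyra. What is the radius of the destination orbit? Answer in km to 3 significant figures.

r₂ = 16200 km

Transfer time t = 2.53 hours = 9108 s, and t = π√(a_t³/μ).
So a_t = (μ t²/π²)^(1/3) = (1.114×10^6 × (9108)² / π²)^(1/3) = 21077 km.
Since a_t = (r₁ + r₂)/2, r₂ = 2a_t − r₁ = 2×21077 − 26000 = 16154 km.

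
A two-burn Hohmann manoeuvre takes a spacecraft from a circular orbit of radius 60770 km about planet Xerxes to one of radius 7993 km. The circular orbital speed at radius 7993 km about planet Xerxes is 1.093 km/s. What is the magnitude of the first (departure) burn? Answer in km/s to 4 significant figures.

From the circular-orbit relation v² = μ/r at r = 7993 km: μ = v²r = (1.093)² × 7993 = 9548.83 km³/s².
Transfer-ellipse semi-major axis a_t = (r₁ + r₂)/2 = (60770 + 7993)/2 = 34381.5 km.
On the circular orbit at r = 60770 km, v_c = √(μ/r) = 0.3964 km/s.
Vis-viva on the transfer ellipse at r = 60770 km gives v_t = √[μ(2/r − 1/a_t)] = 0.1911 km/s.
Δv₁ = |v_t − v_c| = |0.1911 − 0.3964| = 0.2053 km/s.

Δv₁ = 0.2053 km/s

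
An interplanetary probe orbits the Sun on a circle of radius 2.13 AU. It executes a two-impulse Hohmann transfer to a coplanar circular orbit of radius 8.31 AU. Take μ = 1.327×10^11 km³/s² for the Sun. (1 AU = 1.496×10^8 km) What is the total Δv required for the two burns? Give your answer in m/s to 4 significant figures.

Δv = 9073 m/s

In km: r₁ = 2.13 × 1.496×10^8 = 3.18648×10^8 km; r₂ = 8.31 × 1.496×10^8 = 1.243176×10^9 km.
Semi-major axis of the transfer orbit: a_t = (3.18648×10^8 + 1.243176×10^9)/2 = 7.80912×10^8 km.
Circular speed at r₁: v₁ = √(μ/r₁) = √(1.327×10^11/3.18648×10^8) = 20.407 km/s.
On the transfer ellipse at r₁, vis-viva equation gives v_p = √[μ(2/r₁ − 1/a_t)] = 25.748 km/s.
First burn Δv₁ = |v_p − v₁| = 5.341 km/s.
At r₂, v₂ = √(μ/r₂) = 10.332 km/s.
Transfer-orbit speed at r₂: v_a = √[μ(2/r₂ − 1/a_t)] = 6.5997 km/s.
Second burn Δv₂ = |v₂ − v_a| = 3.732 km/s.
Δv = Δv₁ + Δv₂ = 5.341 + 3.732 = 9.073 km/s.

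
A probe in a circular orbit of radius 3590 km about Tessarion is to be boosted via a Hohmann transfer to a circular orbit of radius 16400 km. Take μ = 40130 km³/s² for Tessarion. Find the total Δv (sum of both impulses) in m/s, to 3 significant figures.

Δv = 1570 m/s

Semi-major axis of the transfer orbit: a_t = (3590 + 16400)/2 = 9995 km.
At r₁ the circular-orbit speed is v₁ = √(μ/r₁) = 3.3434 km/s.
On the transfer ellipse at r₁, v² = μ(2/r − 1/a) gives v_p = √[μ(2/r₁ − 1/a_t)] = 4.2827 km/s.
First burn Δv₁ = |v_p − v₁| = 0.9393 km/s.
At r₂, v₂ = √(μ/r₂) = 1.5643 km/s.
Transfer-orbit speed at r₂: v_a = √[μ(2/r₂ − 1/a_t)] = 0.93749 km/s.
Second burn Δv₂ = |v₂ − v_a| = 0.6268 km/s.
Total Δv = Δv₁ + Δv₂ = 1.566 km/s.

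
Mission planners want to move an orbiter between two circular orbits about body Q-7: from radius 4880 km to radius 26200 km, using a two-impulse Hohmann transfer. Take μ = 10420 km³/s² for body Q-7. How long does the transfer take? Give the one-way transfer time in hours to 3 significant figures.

t = 16.6 hours

Transfer-ellipse semi-major axis a_t = (r₁ + r₂)/2 = (4880 + 26200)/2 = 15540 km.
Transfer time t = π√(a_t³/μ) = π√((15540)³ / 10420) = 59620 s.
Converting: 59620 s ÷ 3600 s/hour = 16.6 hours.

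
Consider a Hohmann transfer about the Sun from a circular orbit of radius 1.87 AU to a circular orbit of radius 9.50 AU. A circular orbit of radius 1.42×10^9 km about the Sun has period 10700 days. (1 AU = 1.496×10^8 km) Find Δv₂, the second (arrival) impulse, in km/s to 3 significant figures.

Δv₂ = 4.11 km/s

From Kepler's third law T² = 4π²r³/μ at r = 1.42×10^9 km, T = 10700 days = 10700 × 86400 s = 9.2448×10^8 s: μ = 4π²r³/T² = 1.32260×10^11 km³/s².
In km: r₁ = 1.87 × 1.496×10^8 = 2.79752×10^8 km; r₂ = 9.50 × 1.496×10^8 = 1.4212×10^9 km.
The Hohmann ellipse has a_t = (r₁ + r₂)/2 = 8.50476×10^8 km.
Circular speed at r = 1.4212×10^9 km: v_c = √(μ/r) = 9.647 km/s.
Transfer-orbit speed at the same r (vis-viva, a = a_t): v_t = √[μ(2/r − 1/a_t)] = 5.533 km/s.
Δv₂ = |v_t − v_c| = |5.533 − 9.647| = 4.114 km/s.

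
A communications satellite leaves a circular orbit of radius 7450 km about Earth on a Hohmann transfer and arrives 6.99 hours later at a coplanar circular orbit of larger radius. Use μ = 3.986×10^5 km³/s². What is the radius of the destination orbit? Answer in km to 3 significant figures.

Transfer time t = 6.99 hours = 25164 s, and t = π√(a_t³/μ).
So a_t = (μ t²/π²)^(1/3) = (3.986×10^5 × (25164)² / π²)^(1/3) = 29462 km.
Since a_t = (r₁ + r₂)/2, r₂ = 2a_t − r₁ = 2×29462 − 7450 = 51474 km.

r₂ = 51500 km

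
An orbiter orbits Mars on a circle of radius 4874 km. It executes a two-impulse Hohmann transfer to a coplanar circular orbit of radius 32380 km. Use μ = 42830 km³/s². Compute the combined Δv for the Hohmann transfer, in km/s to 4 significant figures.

Semi-major axis of the transfer orbit: a_t = (4874 + 32380)/2 = 18627 km.
Circular speed at r₁: v₁ = √(μ/r₁) = √(42830/4874) = 2.964 km/s.
On the transfer ellipse at r₁, v² = μ(2/r − 1/a) gives v_p = √[μ(2/r₁ − 1/a_t)] = 3.908 km/s.
First burn Δv₁ = |v_p − v₁| = 0.9440 km/s.
At r₂, v₂ = √(μ/r₂) = 1.1501 km/s.
Transfer-orbit speed at r₂: v_a = √[μ(2/r₂ − 1/a_t)] = 0.58831 km/s.
Second burn Δv₂ = |v₂ − v_a| = 0.5618 km/s.
Δv = Δv₁ + Δv₂ = 0.9440 + 0.5618 = 1.506 km/s.

Δv = 1.506 km/s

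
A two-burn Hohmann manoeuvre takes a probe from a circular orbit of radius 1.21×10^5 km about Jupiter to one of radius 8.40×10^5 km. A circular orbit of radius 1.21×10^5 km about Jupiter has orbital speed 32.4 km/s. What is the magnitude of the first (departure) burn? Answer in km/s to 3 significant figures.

From the circular-orbit relation v² = μ/r at r = 1.21×10^5 km: μ = v²r = (32.4)² × 1.21×10^5 = 1.27021×10^8 km³/s².
Semi-major axis of the transfer orbit: a_t = (1.210×10^5 + 8.400×10^5)/2 = 4.805×10^5 km.
On the circular orbit at r = 1.210×10^5 km, v_c = √(μ/r) = 32.40 km/s.
Transfer-orbit speed at the same r (vis-viva, a = a_t): v_t = √[μ(2/r − 1/a_t)] = 42.84 km/s.
Δv₁ = |v_t − v_c| = |42.84 − 32.40| = 10.44 km/s.

Δv₁ = 10.4 km/s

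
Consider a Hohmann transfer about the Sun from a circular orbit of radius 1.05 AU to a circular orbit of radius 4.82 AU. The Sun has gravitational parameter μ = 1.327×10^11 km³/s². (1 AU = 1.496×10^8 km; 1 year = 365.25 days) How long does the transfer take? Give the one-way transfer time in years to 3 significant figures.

In km: r₁ = 1.05 × 1.496×10^8 = 1.5708×10^8 km; r₂ = 4.82 × 1.496×10^8 = 7.21072×10^8 km.
Transfer-ellipse semi-major axis a_t = (r₁ + r₂)/2 = (1.5708×10^8 + 7.21072×10^8)/2 = 4.39076×10^8 km.
Half the transfer-orbit period gives t = π√(a_t³/μ) = 7.935×10^7 s.
Converting: 7.935×10^7 s ÷ 3.15576×10^7 s/year (365.25 × 86400) = 2.51 years.

t = 2.51 years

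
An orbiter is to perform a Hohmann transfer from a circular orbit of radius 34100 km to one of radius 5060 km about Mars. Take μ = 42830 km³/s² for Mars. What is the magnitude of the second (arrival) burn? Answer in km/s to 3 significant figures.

Semi-major axis of the transfer orbit: a_t = (34100 + 5060)/2 = 19580 km.
On the circular orbit at r = 5060 km, v_c = √(μ/r) = 2.9094 km/s.
Vis-viva on the transfer ellipse at r = 5060 km gives v_t = √[μ(2/r − 1/a_t)] = 3.8395 km/s.
Δv₂ = |v_t − v_c| = |3.8395 − 2.9094| = 0.9301 km/s.

Δv₂ = 0.930 km/s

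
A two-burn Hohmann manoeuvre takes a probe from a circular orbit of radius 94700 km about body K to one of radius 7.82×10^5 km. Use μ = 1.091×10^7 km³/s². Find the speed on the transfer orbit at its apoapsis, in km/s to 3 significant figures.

v = 1.74 km/s

Semi-major axis of the transfer orbit: a_t = (94700 + 7.820×10^5)/2 = 4.3835×10^5 km.
At apoapsis, r = 7.820×10^5 km.
From the vis-viva equation, v = √[μ(2/r − 1/a_t)] = 1.736 km/s.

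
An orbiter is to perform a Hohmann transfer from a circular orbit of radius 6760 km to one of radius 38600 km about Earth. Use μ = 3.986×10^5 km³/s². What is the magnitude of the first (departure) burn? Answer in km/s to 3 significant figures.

The Hohmann ellipse has a_t = (r₁ + r₂)/2 = 22680 km.
On the circular orbit at r = 6760 km, v_c = √(μ/r) = 7.6788 km/s.
Transfer-orbit speed at the same r (vis-viva, a = a_t): v_t = √[μ(2/r − 1/a_t)] = 10.018 km/s.
Δv₁ = |v_t − v_c| = |10.018 − 7.6788| = 2.339 km/s.

Δv₁ = 2.34 km/s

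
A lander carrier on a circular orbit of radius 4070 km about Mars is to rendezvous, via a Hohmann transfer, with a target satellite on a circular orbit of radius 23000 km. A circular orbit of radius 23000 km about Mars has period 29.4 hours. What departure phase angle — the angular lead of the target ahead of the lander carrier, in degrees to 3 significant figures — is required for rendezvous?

From Kepler's third law T² = 4π²r³/μ at r = 23000 km, T = 29.4 hours = 29.4 × 3600 s = 1.0584×10^5 s: μ = 4π²r³/T² = 42878.9 km³/s².
The Hohmann ellipse has a_t = (r₁ + r₂)/2 = 13535 km.
Transfer time t = π√(a_t³/μ) = 23890 s.
Target angular speed ω₂ = √(μ/r₂³) = 5.9365×10^-5 rad/s.
Angle swept by the target during transfer: ω₂·t = 1.4182 rad = 81.26°.
Arrival is 180° from departure on the ellipse, so φ = 180° − 81.26° = 98.7°.

φ = 98.7°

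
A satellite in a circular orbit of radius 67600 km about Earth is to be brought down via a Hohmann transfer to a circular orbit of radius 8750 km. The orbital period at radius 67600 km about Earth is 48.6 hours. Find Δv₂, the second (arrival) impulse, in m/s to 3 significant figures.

Δv₂ = 2230 m/s

From Kepler's third law T² = 4π²r³/μ at r = 67600 km, T = 48.6 hours = 48.6 × 3600 s = 1.7496×10^5 s: μ = 4π²r³/T² = 3.98403×10^5 km³/s².
The Hohmann ellipse has a_t = (r₁ + r₂)/2 = 38175 km.
Circular speed at r = 8750 km: v_c = √(μ/r) = 6.7477 km/s.
Transfer-orbit speed at the same r (vis-viva, a = a_t): v_t = √[μ(2/r − 1/a_t)] = 8.9793 km/s.
Δv₂ = |v_t − v_c| = |8.9793 − 6.7477| = 2.232 km/s.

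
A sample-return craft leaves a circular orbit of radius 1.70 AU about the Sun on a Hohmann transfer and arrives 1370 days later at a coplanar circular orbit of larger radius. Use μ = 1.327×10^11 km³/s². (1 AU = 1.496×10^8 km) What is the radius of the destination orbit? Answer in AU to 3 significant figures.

r₂ = 5.96 AU

In km: r₁ = 1.70 × 1.496×10^8 = 2.5432×10^8 km.
Transfer time t = 1370 days = 1.18368×10^8 s, and t = π√(a_t³/μ).
So a_t = (μ t²/π²)^(1/3) = (1.327×10^11 × (1.18368×10^8)² / π²)^(1/3) = 5.7325×10^8 km.
Since a_t = (r₁ + r₂)/2, r₂ = 2a_t − r₁ = 2×5.7325×10^8 − 2.5432×10^8 = 8.9218×10^8 km.
In AU: r₂ = 8.9218×10^8 / 1.496×10^8 = 5.96 AU.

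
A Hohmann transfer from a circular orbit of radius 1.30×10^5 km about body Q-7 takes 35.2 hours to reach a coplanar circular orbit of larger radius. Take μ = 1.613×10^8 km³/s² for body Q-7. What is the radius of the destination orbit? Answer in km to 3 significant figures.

Transfer time t = 35.2 hours = 1.2672×10^5 s, and t = π√(a_t³/μ).
So a_t = (μ t²/π²)^(1/3) = (1.613×10^8 × (1.2672×10^5)² / π²)^(1/3) = 6.4024×10^5 km.
Since a_t = (r₁ + r₂)/2, r₂ = 2a_t − r₁ = 2×6.4024×10^5 − 1.300×10^5 = 1.15048×10^6 km.

r₂ = 1.15×10^6 km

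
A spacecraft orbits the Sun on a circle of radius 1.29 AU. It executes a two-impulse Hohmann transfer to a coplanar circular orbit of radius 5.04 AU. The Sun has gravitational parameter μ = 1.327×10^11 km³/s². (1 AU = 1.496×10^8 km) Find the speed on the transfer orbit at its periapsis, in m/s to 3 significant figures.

v = 33100 m/s

In km: r₁ = 1.29 × 1.496×10^8 = 1.92984×10^8 km; r₂ = 5.04 × 1.496×10^8 = 7.53984×10^8 km.
Transfer-ellipse semi-major axis a_t = (r₁ + r₂)/2 = (1.92984×10^8 + 7.53984×10^8)/2 = 4.73484×10^8 km.
At periapsis, r = 1.92984×10^8 km.
Vis-viva: v = √[μ(2/r − 1/a_t)] = √[1.327×10^11 × (2/1.92984×10^8 − 1/4.73484×10^8)] = 33.09 km/s.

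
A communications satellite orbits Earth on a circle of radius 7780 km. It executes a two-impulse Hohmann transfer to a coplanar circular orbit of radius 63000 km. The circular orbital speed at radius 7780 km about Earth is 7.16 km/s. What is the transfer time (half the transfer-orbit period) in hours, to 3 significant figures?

From the circular-orbit relation v² = μ/r at r = 7780 km: μ = v²r = (7.16)² × 7780 = 3.98846×10^5 km³/s².
The Hohmann ellipse has a_t = (r₁ + r₂)/2 = 35390 km.
Half the transfer-orbit period gives t = π√(a_t³/μ) = 33120 s.
Converting: 33120 s ÷ 3600 s/hour = 9.20 hours.

t = 9.20 hours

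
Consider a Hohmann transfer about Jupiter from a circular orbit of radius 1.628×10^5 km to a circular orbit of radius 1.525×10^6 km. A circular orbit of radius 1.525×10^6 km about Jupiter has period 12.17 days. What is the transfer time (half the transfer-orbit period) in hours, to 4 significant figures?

t = 60.12 hours

From Kepler's third law T² = 4π²r³/μ at r = 1.525×10^6 km, T = 12.17 days = 12.17 × 86400 s = 1.051488×10^6 s: μ = 4π²r³/T² = 1.26637×10^8 km³/s².
Transfer-ellipse semi-major axis a_t = (r₁ + r₂)/2 = (1.628×10^5 + 1.525×10^6)/2 = 8.439×10^5 km.
Transfer time t = π√(a_t³/μ) = π√((8.439×10^5)³ / 1.26637×10^8) = 2.1642×10^5 s.
Converting: 2.1642×10^5 s ÷ 3600 s/hour = 60.12 hours.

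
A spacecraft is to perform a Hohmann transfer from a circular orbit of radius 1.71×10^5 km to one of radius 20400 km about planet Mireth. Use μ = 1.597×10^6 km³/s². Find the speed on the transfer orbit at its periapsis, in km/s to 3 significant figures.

v = 11.8 km/s

The Hohmann ellipse has a_t = (r₁ + r₂)/2 = 95700 km.
The periapsis of the transfer ellipse is at r = 20400 km.
Applying v² = μ(2/r − 1/a_t): v = 11.83 km/s.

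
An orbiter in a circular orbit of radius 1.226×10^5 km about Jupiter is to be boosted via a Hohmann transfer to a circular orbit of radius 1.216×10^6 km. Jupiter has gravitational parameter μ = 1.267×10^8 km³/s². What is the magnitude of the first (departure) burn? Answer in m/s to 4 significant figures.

The Hohmann ellipse has a_t = (r₁ + r₂)/2 = 6.693×10^5 km.
On the circular orbit at r = 1.226×10^5 km, v_c = √(μ/r) = 32.15 km/s.
Vis-viva on the transfer ellipse at r = 1.226×10^5 km gives v_t = √[μ(2/r − 1/a_t)] = 43.33 km/s.
Δv₁ = |v_t − v_c| = |43.33 − 32.15| = 11.18 km/s.

Δv₁ = 11180 m/s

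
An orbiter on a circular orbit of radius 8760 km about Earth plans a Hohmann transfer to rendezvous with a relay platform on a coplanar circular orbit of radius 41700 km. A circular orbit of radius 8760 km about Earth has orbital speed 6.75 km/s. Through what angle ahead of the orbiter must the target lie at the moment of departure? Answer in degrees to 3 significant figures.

From the circular-orbit relation v² = μ/r at r = 8760 km: μ = v²r = (6.75)² × 8760 = 3.99128×10^5 km³/s².
Transfer-ellipse semi-major axis a_t = (r₁ + r₂)/2 = (8760 + 41700)/2 = 25230 km.
Transfer time t = π√(a_t³/μ) = 19928 s.
Target angular speed ω₂ = √(μ/r₂³) = 7.4191×10^-5 rad/s.
Angle swept by the target during transfer: ω₂·t = 1.4785 rad = 84.71°.
The orbiter traverses 180° on the transfer ellipse, so the target must lead by 180° − 84.71° = 95.3°.

φ = 95.3°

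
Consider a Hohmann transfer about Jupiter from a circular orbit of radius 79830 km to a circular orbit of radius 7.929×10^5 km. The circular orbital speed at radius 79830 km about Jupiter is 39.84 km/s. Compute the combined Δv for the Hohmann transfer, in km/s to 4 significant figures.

From the circular-orbit relation v² = μ/r at r = 79830 km: μ = v²r = (39.84)² × 79830 = 1.26708×10^8 km³/s².
The Hohmann ellipse has a_t = (r₁ + r₂)/2 = 4.36365×10^5 km.
Circular speed at r₁: v₁ = √(μ/r₁) = √(1.26708×10^8/79830) = 39.840 km/s.
Transfer-orbit speed at r₁ (vis-viva): v_p = √[μ(2/r₁ − 1/a_t)] = 53.704 km/s.
First burn Δv₁ = |v_p − v₁| = 13.864 km/s.
At r₂, v₂ = √(μ/r₂) = 12.6413 km/s.
Transfer-orbit speed at r₂: v_a = √[μ(2/r₂ − 1/a_t)] = 5.40694 km/s.
Second burn Δv₂ = |v₂ − v_a| = 7.2344 km/s.
Total Δv = Δv₁ + Δv₂ = 21.10 km/s.

Δv = 21.10 km/s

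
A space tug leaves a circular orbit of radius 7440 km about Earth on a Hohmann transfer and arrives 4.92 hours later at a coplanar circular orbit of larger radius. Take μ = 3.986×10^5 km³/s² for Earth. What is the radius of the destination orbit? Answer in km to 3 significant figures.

Transfer time t = 4.92 hours = 17712 s, and t = π√(a_t³/μ).
So a_t = (μ t²/π²)^(1/3) = (3.986×10^5 × (17712)² / π²)^(1/3) = 23313 km.
Since a_t = (r₁ + r₂)/2, r₂ = 2a_t − r₁ = 2×23313 − 7440 = 39186 km.

r₂ = 39200 km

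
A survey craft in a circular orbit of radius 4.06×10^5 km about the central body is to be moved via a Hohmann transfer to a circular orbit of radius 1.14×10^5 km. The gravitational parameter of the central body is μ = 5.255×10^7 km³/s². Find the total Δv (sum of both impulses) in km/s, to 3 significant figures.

Δv = 9.20 km/s

Semi-major axis of the transfer orbit: a_t = (4.060×10^5 + 1.140×10^5)/2 = 2.600×10^5 km.
Circular speed at r₁: v₁ = √(μ/r₁) = √(5.255×10^7/4.060×10^5) = 11.377 km/s.
Transfer-orbit speed at r₁ (vis-viva equation): v_a = √[μ(2/r₁ − 1/a_t)] = 7.5334 km/s.
First burn Δv₁ = |v_a − v₁| = 3.844 km/s.
At r₂, v₂ = √(μ/r₂) = 21.470 km/s.
Transfer-orbit speed at r₂: v_p = √[μ(2/r₂ − 1/a_t)] = 26.829 km/s.
Second burn Δv₂ = |v₂ − v_p| = 5.359 km/s.
Δv = Δv₁ + Δv₂ = 3.844 + 5.359 = 9.203 km/s.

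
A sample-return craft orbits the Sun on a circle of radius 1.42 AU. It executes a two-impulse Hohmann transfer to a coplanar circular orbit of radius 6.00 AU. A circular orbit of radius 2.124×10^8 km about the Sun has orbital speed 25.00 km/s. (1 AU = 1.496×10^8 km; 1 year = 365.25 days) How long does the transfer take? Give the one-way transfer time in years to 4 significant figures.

From the circular-orbit relation v² = μ/r at r = 2.124×10^8 km: μ = v²r = (25.00)² × 2.124×10^8 = 1.32750×10^11 km³/s².
In km: r₁ = 1.42 × 1.496×10^8 = 2.12432×10^8 km; r₂ = 6.00 × 1.496×10^8 = 8.976×10^8 km.
Semi-major axis of the transfer orbit: a_t = (2.12432×10^8 + 8.976×10^8)/2 = 5.55016×10^8 km.
Transfer time t = π√(a_t³/μ) = π√((5.55016×10^8)³ / 1.32750×10^11) = 1.1274×10^8 s.
Converting: 1.1274×10^8 s ÷ 3.15576×10^7 s/year (365.25 × 86400) = 3.573 years.

t = 3.573 years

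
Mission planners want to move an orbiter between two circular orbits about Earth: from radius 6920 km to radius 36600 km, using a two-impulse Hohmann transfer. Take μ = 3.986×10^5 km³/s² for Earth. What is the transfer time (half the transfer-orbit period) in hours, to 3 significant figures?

t = 4.44 hours

The Hohmann ellipse has a_t = (r₁ + r₂)/2 = 21760 km.
Half the transfer-orbit period gives t = π√(a_t³/μ) = 15970 s.
Converting: 15970 s ÷ 3600 s/hour = 4.44 hours.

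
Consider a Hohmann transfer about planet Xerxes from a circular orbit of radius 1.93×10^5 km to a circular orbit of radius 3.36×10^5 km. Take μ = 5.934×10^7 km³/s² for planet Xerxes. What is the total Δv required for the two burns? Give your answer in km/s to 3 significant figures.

Δv = 4.17 km/s

Semi-major axis of the transfer orbit: a_t = (1.930×10^5 + 3.360×10^5)/2 = 2.645×10^5 km.
Circular speed at r₁: v₁ = √(μ/r₁) = √(5.934×10^7/1.930×10^5) = 17.5346 km/s.
Transfer-orbit speed at r₁ (vis-viva): v_p = √[μ(2/r₁ − 1/a_t)] = 19.7630 km/s.
First burn Δv₁ = |v_p − v₁| = 2.2284 km/s.
At r₂, v₂ = √(μ/r₂) = 13.28936 km/s.
Transfer-orbit speed at r₂: v_a = √[μ(2/r₂ − 1/a_t)] = 11.35194 km/s.
Second burn Δv₂ = |v₂ − v_a| = 1.9374 km/s.
Δv = Δv₁ + Δv₂ = 2.2284 + 1.9374 = 4.166 km/s.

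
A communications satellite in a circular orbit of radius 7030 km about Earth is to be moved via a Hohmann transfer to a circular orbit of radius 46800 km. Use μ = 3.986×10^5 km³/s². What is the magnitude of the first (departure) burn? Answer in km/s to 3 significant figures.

Semi-major axis of the transfer orbit: a_t = (7030 + 46800)/2 = 26915 km.
Circular speed at r = 7030 km: v_c = √(μ/r) = 7.530 km/s.
Transfer-orbit speed at the same r (vis-viva, a = a_t): v_t = √[μ(2/r − 1/a_t)] = 9.929 km/s.
Δv₁ = |v_t − v_c| = |9.929 − 7.530| = 2.399 km/s.

Δv₁ = 2.40 km/s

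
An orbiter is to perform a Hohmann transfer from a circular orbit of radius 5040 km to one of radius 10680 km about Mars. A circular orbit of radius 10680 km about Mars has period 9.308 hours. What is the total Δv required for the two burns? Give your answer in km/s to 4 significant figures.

Δv = 0.8819 km/s

From Kepler's third law T² = 4π²r³/μ at r = 10680 km, T = 9.308 hours = 9.308 × 3600 s = 33508.8 s: μ = 4π²r³/T² = 42830.8 km³/s².
Transfer-ellipse semi-major axis a_t = (r₁ + r₂)/2 = (5040 + 10680)/2 = 7860 km.
At r₁ the circular-orbit speed is v₁ = √(μ/r₁) = 2.9152 km/s.
Transfer-orbit speed at r₁ (v² = μ(2/r − 1/a)): v_p = √[μ(2/r₁ − 1/a_t)] = 3.3981 km/s.
First burn Δv₁ = |v_p − v₁| = 0.4829 km/s.
At r₂, v₂ = √(μ/r₂) = 2.003 km/s.
Transfer-orbit speed at r₂: v_a = √[μ(2/r₂ − 1/a_t)] = 1.604 km/s.
Second burn Δv₂ = |v₂ − v_a| = 0.3990 km/s.
Total Δv = Δv₁ + Δv₂ = 0.8819 km/s.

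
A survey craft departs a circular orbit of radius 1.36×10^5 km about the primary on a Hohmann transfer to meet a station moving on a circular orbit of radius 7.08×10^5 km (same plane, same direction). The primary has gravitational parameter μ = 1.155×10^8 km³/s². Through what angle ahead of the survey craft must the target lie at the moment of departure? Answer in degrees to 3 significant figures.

φ = 97.2°

The Hohmann ellipse has a_t = (r₁ + r₂)/2 = 4.220×10^5 km.
The half-period of the transfer ellipse is t = π√(a_t³/μ) = 80140 s.
Target angular speed ω₂ = √(μ/r₂³) = 1.804×10^-5 rad/s.
Angle swept by the target during transfer: ω₂·t = 1.4457 rad = 82.83°.
The survey craft traverses 180° on the transfer ellipse, so the target must lead by 180° − 82.83° = 97.2°.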